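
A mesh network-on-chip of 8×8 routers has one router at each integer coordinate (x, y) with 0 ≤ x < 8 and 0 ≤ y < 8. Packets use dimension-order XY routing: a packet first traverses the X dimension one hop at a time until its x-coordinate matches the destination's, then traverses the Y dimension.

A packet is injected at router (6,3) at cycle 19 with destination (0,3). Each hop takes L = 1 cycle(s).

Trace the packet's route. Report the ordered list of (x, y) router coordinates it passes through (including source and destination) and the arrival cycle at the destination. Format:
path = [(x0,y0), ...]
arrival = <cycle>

path = [(6,3), (5,3), (4,3), (3,3), (2,3), (1,3), (0,3)]
arrival = 25

  0. router=(6,3) cycle=19 (inject)
  1. router=(5,3) cycle=20 dir=W
  2. router=(4,3) cycle=21 dir=W
  3. router=(3,3) cycle=22 dir=W
  4. router=(2,3) cycle=23 dir=W
  5. router=(1,3) cycle=24 dir=W
  6. router=(0,3) cycle=25 dir=W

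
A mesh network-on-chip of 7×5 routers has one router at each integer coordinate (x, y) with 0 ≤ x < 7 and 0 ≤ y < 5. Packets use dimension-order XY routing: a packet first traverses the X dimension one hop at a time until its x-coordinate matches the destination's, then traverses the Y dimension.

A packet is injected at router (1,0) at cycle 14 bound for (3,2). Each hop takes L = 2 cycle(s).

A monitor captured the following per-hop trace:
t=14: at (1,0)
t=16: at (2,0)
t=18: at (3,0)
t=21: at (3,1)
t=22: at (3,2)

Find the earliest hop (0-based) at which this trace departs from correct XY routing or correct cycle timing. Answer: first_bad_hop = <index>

  1: Δx=+1 Δy=+0 Δt=2 [ok]
  2: Δx=+1 Δy=+0 Δt=2 [ok]
  3: Δx=+0 Δy=+1 Δt=3 [BAD: Δcyc=3≠L]

first_bad_hop = 3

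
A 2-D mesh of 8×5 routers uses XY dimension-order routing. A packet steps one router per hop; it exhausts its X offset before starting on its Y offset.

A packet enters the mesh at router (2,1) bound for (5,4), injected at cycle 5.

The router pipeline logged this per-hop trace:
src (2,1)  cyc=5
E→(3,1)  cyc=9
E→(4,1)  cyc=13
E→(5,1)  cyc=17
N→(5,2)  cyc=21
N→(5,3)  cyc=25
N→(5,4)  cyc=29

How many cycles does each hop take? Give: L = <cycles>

L = 4

Between hops 0 and 1 the cycle counter advances 9 − 5 = 4.
Each hop adds L, hence L = 4.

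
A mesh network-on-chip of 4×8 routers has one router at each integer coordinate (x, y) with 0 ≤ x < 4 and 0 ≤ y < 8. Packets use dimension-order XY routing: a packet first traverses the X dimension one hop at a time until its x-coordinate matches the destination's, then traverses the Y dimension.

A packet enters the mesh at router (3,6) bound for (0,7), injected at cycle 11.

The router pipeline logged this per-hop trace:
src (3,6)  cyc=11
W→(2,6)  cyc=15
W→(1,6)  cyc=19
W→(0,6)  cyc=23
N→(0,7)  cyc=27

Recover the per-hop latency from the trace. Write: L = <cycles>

L = 4

Δcyc across hop 0→1: 15 − 11 = 4.
That increment is L by definition: L = 4.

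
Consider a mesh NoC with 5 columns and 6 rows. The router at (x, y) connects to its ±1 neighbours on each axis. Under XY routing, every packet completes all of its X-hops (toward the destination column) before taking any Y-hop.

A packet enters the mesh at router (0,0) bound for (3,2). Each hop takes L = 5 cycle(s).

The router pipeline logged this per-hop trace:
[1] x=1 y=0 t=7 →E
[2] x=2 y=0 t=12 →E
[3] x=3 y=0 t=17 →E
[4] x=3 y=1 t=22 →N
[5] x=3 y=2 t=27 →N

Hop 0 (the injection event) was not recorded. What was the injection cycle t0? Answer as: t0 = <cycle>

cyc[1] = 7 and cyc[k] = t0 + k·L for every k.
So t0 = 7 − 1·5 = 2.

t0 = 2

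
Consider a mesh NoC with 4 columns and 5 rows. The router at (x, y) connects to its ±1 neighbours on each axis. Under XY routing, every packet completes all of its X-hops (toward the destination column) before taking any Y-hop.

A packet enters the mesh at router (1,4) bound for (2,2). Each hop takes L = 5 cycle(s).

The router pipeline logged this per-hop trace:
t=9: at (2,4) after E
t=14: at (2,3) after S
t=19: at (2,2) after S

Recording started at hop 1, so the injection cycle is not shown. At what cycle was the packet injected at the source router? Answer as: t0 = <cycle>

The first recorded entry is hop 1 at cycle 9.
Therefore t0 = 9 − L = 4.

t0 = 4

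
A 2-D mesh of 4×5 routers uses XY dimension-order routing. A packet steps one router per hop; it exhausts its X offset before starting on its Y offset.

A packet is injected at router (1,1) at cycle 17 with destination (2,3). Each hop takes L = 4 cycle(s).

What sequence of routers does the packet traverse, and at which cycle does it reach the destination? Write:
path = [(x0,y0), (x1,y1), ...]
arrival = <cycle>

[0] x=1 y=1 t=17
[1] x=2 y=1 t=21 →E
[2] x=2 y=2 t=25 →N
[3] x=2 y=3 t=29 →N

path = [(1,1), (2,1), (2,2), (2,3)]
arrival = 29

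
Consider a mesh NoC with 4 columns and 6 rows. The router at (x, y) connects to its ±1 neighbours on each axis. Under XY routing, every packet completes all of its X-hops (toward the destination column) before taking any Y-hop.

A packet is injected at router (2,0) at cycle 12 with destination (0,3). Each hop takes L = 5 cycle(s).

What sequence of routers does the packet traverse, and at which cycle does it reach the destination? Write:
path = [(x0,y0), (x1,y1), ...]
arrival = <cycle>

path = [(2,0), (1,0), (0,0), (0,1), (0,2), (0,3)]
arrival = 37

#0 — 2,0 | c12
#1 — 1,0 | c17 | W
#2 — 0,0 | c22 | W
#3 — 0,1 | c27 | N
#4 — 0,2 | c32 | N
#5 — 0,3 | c37 | N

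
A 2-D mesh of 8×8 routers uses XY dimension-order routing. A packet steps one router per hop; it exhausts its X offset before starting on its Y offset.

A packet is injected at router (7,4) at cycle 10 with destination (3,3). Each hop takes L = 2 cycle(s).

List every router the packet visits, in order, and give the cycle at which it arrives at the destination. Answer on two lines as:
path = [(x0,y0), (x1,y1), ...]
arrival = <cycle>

[0] x=7 y=4 t=10
[1] x=6 y=4 t=12 →W
[2] x=5 y=4 t=14 →W
[3] x=4 y=4 t=16 →W
[4] x=3 y=4 t=18 →W
[5] x=3 y=3 t=20 →S

path = [(7,4), (6,4), (5,4), (4,4), (3,4), (3,3)]
arrival = 20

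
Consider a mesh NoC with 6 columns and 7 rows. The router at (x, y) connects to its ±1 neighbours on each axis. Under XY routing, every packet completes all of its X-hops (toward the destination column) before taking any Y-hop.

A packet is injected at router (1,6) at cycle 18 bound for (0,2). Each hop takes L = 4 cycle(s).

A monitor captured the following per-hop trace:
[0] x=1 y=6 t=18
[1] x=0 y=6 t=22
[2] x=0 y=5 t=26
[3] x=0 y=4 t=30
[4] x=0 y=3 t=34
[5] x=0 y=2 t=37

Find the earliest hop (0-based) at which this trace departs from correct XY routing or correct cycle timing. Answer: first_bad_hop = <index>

check 1→ d=(-1,0) cyc+4: ok
check 2→ d=(0,-1) cyc+4: ok
check 3→ d=(0,-1) cyc+4: ok
check 4→ d=(0,-1) cyc+4: ok
check 5→ d=(0,-1) cyc+3: BAD: Δcyc=3≠L

first_bad_hop = 5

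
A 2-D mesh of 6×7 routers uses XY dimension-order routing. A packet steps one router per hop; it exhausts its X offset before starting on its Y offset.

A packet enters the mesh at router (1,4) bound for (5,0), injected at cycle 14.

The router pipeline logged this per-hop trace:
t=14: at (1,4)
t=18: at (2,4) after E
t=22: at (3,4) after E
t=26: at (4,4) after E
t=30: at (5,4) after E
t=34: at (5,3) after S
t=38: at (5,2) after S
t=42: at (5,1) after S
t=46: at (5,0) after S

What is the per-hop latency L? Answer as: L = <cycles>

L = 4

From hop 0 (14) to hop 1 (18): +4 cycles.
Per-hop latency L = Δcyc = 4.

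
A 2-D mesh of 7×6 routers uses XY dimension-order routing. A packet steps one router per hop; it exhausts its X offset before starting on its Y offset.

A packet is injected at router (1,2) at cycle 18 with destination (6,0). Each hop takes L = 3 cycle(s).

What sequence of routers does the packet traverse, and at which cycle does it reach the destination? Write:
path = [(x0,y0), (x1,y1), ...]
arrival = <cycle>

path = [(1,2), (2,2), (3,2), (4,2), (5,2), (6,2), (6,1), (6,0)]
arrival = 39

[0] x=1 y=2 t=18
[1] x=2 y=2 t=21 →E
[2] x=3 y=2 t=24 →E
[3] x=4 y=2 t=27 →E
[4] x=5 y=2 t=30 →E
[5] x=6 y=2 t=33 →E
[6] x=6 y=1 t=36 →S
[7] x=6 y=0 t=39 →S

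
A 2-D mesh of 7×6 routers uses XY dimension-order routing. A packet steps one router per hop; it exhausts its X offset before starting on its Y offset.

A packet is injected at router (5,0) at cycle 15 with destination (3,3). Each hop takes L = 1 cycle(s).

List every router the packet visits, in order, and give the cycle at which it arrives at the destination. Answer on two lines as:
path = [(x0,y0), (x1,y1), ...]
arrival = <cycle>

path = [(5,0), (4,0), (3,0), (3,1), (3,2), (3,3)]
arrival = 20

src (5,0)  cyc=15
W→(4,0)  cyc=16
W→(3,0)  cyc=17
N→(3,1)  cyc=18
N→(3,2)  cyc=19
N→(3,3)  cyc=20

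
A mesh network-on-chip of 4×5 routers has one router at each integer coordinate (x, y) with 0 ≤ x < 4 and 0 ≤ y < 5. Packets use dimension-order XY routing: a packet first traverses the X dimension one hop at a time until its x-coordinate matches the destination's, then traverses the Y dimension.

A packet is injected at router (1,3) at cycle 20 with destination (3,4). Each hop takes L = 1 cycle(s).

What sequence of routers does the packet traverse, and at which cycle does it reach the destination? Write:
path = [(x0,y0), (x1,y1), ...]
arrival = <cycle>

path = [(1,3), (2,3), (3,3), (3,4)]
arrival = 23

#0 — 1,3 | c20
#1 — 2,3 | c21 | E
#2 — 3,3 | c22 | E
#3 — 3,4 | c23 | N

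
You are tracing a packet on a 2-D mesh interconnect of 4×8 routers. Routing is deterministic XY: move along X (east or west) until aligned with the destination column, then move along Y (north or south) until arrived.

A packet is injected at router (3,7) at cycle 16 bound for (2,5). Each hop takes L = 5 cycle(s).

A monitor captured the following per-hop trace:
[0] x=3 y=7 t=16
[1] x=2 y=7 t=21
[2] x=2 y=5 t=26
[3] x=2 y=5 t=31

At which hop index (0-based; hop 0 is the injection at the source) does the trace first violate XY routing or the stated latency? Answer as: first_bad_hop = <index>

first_bad_hop = 2

  1: Δx=-1 Δy=+0 Δt=5 [ok]
  2: Δx=+0 Δy=-2 Δt=5 [BAD: non-unit step]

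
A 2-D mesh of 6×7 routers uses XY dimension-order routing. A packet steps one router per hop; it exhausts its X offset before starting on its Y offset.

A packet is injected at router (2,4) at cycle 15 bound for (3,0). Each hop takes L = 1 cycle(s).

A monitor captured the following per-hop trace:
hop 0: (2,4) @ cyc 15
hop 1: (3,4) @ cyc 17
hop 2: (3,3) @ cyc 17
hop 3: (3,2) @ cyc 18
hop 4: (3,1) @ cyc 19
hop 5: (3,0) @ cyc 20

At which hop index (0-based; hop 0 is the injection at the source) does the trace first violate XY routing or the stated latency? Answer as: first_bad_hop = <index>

first_bad_hop = 1

[1] (+1,+0) / 2c ⇒ BAD: Δcyc=2≠L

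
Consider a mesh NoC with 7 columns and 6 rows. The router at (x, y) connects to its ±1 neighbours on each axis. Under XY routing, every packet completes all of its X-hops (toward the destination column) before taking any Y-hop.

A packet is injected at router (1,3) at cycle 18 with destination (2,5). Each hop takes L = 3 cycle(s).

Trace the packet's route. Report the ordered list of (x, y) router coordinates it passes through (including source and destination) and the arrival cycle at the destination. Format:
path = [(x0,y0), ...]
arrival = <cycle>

  0. router=(1,3) cycle=18 (inject)
  1. router=(2,3) cycle=21 dir=E
  2. router=(2,4) cycle=24 dir=N
  3. router=(2,5) cycle=27 dir=N

path = [(1,3), (2,3), (2,4), (2,5)]
arrival = 27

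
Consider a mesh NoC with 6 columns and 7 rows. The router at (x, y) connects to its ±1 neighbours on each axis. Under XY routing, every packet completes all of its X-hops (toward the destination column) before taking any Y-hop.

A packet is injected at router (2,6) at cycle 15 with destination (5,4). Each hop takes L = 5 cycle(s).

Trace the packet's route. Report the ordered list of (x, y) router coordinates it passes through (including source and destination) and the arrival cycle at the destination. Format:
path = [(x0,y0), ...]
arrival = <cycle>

path = [(2,6), (3,6), (4,6), (5,6), (5,5), (5,4)]
arrival = 40

src (2,6)  cyc=15
E→(3,6)  cyc=20
E→(4,6)  cyc=25
E→(5,6)  cyc=30
S→(5,5)  cyc=35
S→(5,4)  cyc=40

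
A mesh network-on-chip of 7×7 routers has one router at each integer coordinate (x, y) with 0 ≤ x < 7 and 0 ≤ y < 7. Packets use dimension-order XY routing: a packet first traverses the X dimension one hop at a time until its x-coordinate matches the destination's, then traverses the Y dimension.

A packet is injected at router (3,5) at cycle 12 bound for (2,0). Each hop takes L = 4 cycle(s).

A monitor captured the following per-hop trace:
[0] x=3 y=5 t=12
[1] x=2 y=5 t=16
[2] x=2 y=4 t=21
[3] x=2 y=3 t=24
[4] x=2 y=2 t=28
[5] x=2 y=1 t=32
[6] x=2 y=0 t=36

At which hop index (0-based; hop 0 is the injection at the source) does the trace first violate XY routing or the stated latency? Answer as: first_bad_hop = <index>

first_bad_hop = 2

[1] (-1,+0) / 4c ⇒ ok
[2] (+0,-1) / 5c ⇒ BAD: Δcyc=5≠L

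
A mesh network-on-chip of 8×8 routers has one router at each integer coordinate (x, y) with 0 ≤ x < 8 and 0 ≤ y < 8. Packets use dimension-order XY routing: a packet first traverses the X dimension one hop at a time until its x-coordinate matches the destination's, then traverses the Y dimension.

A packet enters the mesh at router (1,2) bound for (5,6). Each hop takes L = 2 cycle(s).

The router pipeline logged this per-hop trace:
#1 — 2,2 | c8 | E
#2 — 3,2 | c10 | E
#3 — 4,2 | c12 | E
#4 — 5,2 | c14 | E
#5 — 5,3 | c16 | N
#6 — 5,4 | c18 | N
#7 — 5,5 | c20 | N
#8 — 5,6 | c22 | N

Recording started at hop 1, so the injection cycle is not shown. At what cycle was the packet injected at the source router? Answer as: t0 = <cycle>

t0 = 6

cyc[1] = 8 and cyc[k] = t0 + k·L for every k.
So t0 = 8 − 1·2 = 6.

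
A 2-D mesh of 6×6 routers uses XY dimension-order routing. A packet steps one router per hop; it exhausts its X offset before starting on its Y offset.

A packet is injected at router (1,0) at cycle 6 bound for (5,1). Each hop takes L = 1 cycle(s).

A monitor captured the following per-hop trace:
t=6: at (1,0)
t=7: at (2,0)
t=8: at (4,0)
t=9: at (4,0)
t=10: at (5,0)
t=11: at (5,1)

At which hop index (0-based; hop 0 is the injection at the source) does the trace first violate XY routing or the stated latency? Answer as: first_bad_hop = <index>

first_bad_hop = 2

  1: Δx=+1 Δy=+0 Δt=1 [ok]
  2: Δx=+2 Δy=+0 Δt=1 [BAD: non-unit step]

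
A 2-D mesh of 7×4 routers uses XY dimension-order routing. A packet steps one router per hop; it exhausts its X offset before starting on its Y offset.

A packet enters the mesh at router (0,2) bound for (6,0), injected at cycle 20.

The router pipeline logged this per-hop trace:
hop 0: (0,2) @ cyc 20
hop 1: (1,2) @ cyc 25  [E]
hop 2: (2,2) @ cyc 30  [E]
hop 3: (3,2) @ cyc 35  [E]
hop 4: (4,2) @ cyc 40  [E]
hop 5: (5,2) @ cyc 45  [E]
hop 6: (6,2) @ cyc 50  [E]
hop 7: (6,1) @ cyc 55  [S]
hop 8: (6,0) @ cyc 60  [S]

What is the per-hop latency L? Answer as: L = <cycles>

cyc[1] − cyc[0] = 25 − 20 = 5.
One hop costs L cycles, so L = 5.

L = 5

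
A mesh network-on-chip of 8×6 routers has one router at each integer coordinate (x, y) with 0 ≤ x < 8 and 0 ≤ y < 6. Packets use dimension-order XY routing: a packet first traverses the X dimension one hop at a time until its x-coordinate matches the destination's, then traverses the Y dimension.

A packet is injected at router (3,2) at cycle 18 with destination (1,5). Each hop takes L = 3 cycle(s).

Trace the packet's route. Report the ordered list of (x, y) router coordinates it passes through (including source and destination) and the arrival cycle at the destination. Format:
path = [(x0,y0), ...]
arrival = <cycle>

t=18: at (3,2)
t=21: at (2,2) after W
t=24: at (1,2) after W
t=27: at (1,3) after N
t=30: at (1,4) after N
t=33: at (1,5) after N

path = [(3,2), (2,2), (1,2), (1,3), (1,4), (1,5)]
arrival = 33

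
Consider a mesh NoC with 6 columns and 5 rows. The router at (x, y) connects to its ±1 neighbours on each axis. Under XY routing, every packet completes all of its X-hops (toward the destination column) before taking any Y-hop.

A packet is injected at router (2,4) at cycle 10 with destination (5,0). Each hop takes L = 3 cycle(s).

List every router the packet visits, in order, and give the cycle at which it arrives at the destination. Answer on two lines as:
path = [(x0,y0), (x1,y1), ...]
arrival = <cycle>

  0. router=(2,4) cycle=10 (inject)
  1. router=(3,4) cycle=13 dir=E
  2. router=(4,4) cycle=16 dir=E
  3. router=(5,4) cycle=19 dir=E
  4. router=(5,3) cycle=22 dir=S
  5. router=(5,2) cycle=25 dir=S
  6. router=(5,1) cycle=28 dir=S
  7. router=(5,0) cycle=31 dir=S

path = [(2,4), (3,4), (4,4), (5,4), (5,3), (5,2), (5,1), (5,0)]
arrival = 31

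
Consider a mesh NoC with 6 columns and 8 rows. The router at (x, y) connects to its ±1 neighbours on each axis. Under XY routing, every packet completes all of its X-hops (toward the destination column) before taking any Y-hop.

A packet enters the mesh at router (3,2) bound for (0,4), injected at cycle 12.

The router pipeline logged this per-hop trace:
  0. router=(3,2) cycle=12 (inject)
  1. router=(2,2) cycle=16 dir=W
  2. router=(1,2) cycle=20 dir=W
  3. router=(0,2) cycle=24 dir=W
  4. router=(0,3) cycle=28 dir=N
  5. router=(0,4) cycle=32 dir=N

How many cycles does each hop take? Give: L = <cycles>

L = 4

From hop 0 (12) to hop 1 (16): +4 cycles.
That increment is L by definition: L = 4.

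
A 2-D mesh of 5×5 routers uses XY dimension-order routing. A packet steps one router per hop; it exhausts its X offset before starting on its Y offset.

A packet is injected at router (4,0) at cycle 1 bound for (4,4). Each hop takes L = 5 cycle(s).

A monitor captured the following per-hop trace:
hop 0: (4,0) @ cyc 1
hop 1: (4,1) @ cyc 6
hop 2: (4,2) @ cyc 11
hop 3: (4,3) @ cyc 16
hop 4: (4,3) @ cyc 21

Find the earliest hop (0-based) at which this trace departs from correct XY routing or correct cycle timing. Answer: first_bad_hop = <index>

hop 1: step (+0,+1), +5 cyc — ok
hop 2: step (+0,+1), +5 cyc — ok
hop 3: step (+0,+1), +5 cyc — ok
hop 4: step (+0,+0), +5 cyc — BAD: non-unit step

first_bad_hop = 4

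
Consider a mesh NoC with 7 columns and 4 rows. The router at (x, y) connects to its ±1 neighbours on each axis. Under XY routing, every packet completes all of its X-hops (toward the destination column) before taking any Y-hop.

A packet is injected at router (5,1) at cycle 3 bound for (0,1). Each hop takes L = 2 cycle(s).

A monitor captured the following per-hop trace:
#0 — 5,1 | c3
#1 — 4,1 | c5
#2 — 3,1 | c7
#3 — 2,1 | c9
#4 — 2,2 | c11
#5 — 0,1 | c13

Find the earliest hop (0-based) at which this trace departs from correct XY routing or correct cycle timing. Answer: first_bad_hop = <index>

first_bad_hop = 4

hop 1: step (-1,+0), +2 cyc — ok
hop 2: step (-1,+0), +2 cyc — ok
hop 3: step (-1,+0), +2 cyc — ok
hop 4: step (+0,+1), +2 cyc — BAD: Y-move but x=2≠0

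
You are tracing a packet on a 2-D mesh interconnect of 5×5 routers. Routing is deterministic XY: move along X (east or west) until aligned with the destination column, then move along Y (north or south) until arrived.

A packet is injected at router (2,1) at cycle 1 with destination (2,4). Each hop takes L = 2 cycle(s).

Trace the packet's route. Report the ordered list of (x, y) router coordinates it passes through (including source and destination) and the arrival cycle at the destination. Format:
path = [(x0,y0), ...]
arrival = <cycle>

path = [(2,1), (2,2), (2,3), (2,4)]
arrival = 7

t=1: at (2,1)
t=3: at (2,2) after N
t=5: at (2,3) after N
t=7: at (2,4) after N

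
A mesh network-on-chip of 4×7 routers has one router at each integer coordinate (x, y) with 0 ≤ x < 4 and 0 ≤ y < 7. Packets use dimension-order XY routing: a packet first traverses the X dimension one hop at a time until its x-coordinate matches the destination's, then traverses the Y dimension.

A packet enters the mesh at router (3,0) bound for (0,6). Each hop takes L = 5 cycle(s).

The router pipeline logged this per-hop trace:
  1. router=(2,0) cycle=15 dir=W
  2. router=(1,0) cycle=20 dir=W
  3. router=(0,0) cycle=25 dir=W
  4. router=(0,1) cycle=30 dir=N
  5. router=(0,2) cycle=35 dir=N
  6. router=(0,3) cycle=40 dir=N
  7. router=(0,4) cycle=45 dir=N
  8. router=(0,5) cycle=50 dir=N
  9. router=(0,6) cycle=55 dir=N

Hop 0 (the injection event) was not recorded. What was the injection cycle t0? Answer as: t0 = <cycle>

The first recorded entry is hop 1 at cycle 15.
Therefore t0 = 15 − L = 10.

t0 = 10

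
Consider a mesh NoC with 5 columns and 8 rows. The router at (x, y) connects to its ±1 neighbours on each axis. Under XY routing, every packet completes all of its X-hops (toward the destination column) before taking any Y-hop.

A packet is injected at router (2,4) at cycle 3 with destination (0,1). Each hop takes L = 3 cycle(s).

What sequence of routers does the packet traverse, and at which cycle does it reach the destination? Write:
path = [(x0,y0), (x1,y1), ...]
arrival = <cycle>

[0] x=2 y=4 t=3
[1] x=1 y=4 t=6 →W
[2] x=0 y=4 t=9 →W
[3] x=0 y=3 t=12 →S
[4] x=0 y=2 t=15 →S
[5] x=0 y=1 t=18 →S

path = [(2,4), (1,4), (0,4), (0,3), (0,2), (0,1)]
arrival = 18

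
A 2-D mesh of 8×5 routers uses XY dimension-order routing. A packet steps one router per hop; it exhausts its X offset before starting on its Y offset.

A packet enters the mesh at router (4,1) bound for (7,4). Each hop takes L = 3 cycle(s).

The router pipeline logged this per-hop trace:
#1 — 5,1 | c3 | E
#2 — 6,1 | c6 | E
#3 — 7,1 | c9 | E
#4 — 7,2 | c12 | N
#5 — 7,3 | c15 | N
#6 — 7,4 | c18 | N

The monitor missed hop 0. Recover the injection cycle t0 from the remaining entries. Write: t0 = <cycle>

t0 = 0

cyc[1] = 3 and cyc[k] = t0 + k·L for every k.
Therefore t0 = 3 − L = 0.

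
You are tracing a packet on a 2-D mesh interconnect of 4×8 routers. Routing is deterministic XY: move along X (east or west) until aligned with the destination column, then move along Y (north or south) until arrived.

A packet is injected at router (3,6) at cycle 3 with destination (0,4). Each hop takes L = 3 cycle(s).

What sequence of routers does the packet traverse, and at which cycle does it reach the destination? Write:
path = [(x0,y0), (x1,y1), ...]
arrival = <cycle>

src (3,6)  cyc=3
W→(2,6)  cyc=6
W→(1,6)  cyc=9
W→(0,6)  cyc=12
S→(0,5)  cyc=15
S→(0,4)  cyc=18

path = [(3,6), (2,6), (1,6), (0,6), (0,5), (0,4)]
arrival = 18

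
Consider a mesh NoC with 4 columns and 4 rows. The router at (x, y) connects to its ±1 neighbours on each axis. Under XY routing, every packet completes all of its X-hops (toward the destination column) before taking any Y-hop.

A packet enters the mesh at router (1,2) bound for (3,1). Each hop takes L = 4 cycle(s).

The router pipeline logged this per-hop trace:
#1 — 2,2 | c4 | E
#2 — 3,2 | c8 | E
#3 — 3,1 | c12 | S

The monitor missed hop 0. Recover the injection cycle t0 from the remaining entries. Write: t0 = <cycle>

At hop 1 the cycle is 4; in general cyc_k = t0 + kL.
Subtract one hop: t0 = 4 − 4 = 0.

t0 = 0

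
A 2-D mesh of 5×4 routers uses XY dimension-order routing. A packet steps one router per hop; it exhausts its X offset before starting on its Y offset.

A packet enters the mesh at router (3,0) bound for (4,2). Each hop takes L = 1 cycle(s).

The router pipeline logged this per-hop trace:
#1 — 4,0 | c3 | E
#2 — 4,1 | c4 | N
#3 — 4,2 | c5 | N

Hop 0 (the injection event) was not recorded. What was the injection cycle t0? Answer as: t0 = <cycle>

t0 = 2

The first recorded entry is hop 1 at cycle 3.
Subtract one hop: t0 = 3 − 1 = 2.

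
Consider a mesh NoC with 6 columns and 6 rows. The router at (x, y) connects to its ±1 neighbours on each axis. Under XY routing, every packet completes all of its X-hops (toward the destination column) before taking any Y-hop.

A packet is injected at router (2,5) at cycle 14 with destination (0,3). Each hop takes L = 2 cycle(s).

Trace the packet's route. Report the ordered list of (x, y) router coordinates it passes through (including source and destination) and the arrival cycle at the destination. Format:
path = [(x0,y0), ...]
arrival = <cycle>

path = [(2,5), (1,5), (0,5), (0,4), (0,3)]
arrival = 22

t=14: at (2,5)
t=16: at (1,5) after W
t=18: at (0,5) after W
t=20: at (0,4) after S
t=22: at (0,3) after S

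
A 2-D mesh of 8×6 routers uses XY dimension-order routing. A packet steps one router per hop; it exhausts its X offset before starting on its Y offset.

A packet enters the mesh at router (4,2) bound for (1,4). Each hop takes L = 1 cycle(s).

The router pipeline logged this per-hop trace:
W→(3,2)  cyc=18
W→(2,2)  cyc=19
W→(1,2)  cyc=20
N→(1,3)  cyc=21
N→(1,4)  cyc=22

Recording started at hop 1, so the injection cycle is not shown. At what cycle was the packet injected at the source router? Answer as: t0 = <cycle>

cyc[1] = 18 and cyc[k] = t0 + k·L for every k.
Therefore t0 = 18 − L = 17.

t0 = 17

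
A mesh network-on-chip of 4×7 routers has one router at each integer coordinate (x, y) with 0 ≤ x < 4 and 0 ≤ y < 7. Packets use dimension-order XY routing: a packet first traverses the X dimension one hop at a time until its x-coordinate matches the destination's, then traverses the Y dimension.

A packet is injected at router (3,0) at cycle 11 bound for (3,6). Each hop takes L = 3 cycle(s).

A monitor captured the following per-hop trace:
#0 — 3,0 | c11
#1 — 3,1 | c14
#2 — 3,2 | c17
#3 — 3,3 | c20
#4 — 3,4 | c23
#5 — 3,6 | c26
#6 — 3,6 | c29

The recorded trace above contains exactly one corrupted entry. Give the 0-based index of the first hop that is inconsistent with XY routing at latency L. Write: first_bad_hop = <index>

check 1→ d=(0,1) cyc+3: ok
check 2→ d=(0,1) cyc+3: ok
check 3→ d=(0,1) cyc+3: ok
check 4→ d=(0,1) cyc+3: ok
check 5→ d=(0,2) cyc+3: BAD: non-unit step

first_bad_hop = 5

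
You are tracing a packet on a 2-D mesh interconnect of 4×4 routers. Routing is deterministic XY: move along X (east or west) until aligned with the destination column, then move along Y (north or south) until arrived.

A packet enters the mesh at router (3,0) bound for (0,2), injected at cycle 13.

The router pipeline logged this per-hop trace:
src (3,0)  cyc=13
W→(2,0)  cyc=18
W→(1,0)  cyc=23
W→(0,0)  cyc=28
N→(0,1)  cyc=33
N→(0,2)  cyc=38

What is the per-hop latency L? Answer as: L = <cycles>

L = 5

cyc[1] − cyc[0] = 18 − 13 = 5.
Each hop adds L, hence L = 5.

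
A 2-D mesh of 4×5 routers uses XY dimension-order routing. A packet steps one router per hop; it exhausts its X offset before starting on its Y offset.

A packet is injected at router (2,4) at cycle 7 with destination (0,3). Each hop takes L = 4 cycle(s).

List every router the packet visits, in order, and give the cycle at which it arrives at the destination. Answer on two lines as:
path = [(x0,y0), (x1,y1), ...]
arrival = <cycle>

path = [(2,4), (1,4), (0,4), (0,3)]
arrival = 19

t=7: at (2,4)
t=11: at (1,4) after W
t=15: at (0,4) after W
t=19: at (0,3) after S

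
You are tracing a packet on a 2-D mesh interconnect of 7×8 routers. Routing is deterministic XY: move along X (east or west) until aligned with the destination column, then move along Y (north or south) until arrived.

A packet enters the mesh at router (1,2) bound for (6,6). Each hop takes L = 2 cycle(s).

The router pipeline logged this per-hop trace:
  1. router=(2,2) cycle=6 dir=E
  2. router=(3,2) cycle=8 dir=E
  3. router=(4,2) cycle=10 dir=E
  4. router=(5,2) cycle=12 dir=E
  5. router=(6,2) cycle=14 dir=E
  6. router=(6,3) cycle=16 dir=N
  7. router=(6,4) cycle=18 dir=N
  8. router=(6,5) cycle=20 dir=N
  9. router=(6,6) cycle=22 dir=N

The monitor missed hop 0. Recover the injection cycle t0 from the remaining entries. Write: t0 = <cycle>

t0 = 4

Hop 1 reached at cycle 6; hop k is at t0 + k·L.
Subtract one hop: t0 = 6 − 2 = 4.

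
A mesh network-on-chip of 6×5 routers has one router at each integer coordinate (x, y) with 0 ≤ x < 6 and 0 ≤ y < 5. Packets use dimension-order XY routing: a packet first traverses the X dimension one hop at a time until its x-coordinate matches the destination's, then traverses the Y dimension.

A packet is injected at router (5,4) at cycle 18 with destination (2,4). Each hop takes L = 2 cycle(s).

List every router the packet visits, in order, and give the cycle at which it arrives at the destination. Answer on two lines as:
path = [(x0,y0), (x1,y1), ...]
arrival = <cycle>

#0 — 5,4 | c18
#1 — 4,4 | c20 | W
#2 — 3,4 | c22 | W
#3 — 2,4 | c24 | W

path = [(5,4), (4,4), (3,4), (2,4)]
arrival = 24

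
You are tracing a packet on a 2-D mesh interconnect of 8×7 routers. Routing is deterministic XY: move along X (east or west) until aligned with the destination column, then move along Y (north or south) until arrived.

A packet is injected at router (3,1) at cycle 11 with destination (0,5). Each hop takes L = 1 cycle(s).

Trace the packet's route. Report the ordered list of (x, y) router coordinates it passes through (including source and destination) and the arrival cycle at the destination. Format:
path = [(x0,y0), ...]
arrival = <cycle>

path = [(3,1), (2,1), (1,1), (0,1), (0,2), (0,3), (0,4), (0,5)]
arrival = 18

#0 — 3,1 | c11
#1 — 2,1 | c12 | W
#2 — 1,1 | c13 | W
#3 — 0,1 | c14 | W
#4 — 0,2 | c15 | N
#5 — 0,3 | c16 | N
#6 — 0,4 | c17 | N
#7 — 0,5 | c18 | N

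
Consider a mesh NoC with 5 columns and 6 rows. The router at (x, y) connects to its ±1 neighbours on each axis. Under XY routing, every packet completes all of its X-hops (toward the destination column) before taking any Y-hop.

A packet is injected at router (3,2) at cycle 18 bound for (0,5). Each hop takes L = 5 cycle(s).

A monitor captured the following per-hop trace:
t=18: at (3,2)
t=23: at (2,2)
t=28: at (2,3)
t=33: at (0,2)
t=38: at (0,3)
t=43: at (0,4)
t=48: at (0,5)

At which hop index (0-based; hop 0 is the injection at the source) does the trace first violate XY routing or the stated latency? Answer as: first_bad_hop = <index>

hop 1: step (-1,+0), +5 cyc — ok
hop 2: step (+0,+1), +5 cyc — BAD: Y-move but x=2≠0

first_bad_hop = 2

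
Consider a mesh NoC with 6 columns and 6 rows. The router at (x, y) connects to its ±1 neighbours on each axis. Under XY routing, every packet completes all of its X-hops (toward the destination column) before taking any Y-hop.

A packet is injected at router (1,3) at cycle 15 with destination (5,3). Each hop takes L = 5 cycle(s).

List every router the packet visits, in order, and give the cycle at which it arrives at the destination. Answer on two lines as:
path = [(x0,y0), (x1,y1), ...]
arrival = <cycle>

#0 — 1,3 | c15
#1 — 2,3 | c20 | E
#2 — 3,3 | c25 | E
#3 — 4,3 | c30 | E
#4 — 5,3 | c35 | E

path = [(1,3), (2,3), (3,3), (4,3), (5,3)]
arrival = 35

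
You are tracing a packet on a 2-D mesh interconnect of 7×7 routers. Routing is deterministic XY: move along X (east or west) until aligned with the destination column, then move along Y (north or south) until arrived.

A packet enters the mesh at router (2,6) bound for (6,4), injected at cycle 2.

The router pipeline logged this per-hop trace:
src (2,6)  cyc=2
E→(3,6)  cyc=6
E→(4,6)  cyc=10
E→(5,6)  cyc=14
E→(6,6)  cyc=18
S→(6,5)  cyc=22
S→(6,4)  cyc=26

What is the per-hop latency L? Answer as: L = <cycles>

L = 4

cyc[1] − cyc[0] = 6 − 2 = 4.
That increment is L by definition: L = 4.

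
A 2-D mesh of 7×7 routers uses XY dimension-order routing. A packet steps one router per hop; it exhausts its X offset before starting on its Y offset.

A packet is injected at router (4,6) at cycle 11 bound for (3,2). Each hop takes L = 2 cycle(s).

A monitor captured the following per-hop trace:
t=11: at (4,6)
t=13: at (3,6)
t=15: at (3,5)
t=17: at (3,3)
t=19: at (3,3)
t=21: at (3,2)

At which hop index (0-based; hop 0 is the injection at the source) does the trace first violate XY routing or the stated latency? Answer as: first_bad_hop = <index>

first_bad_hop = 3

[1] (-1,+0) / 2c ⇒ ok
[2] (+0,-1) / 2c ⇒ ok
[3] (+0,-2) / 2c ⇒ BAD: non-unit step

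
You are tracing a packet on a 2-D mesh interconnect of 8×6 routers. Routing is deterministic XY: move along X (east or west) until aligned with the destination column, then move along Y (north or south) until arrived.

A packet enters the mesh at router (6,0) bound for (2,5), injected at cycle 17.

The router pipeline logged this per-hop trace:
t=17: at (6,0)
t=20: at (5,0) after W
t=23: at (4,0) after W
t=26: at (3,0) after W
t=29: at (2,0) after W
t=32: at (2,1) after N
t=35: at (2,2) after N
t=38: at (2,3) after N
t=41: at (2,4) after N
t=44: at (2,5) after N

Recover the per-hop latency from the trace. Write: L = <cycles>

Between hops 0 and 1 the cycle counter advances 20 − 17 = 3.
Each hop adds L, hence L = 3.

L = 3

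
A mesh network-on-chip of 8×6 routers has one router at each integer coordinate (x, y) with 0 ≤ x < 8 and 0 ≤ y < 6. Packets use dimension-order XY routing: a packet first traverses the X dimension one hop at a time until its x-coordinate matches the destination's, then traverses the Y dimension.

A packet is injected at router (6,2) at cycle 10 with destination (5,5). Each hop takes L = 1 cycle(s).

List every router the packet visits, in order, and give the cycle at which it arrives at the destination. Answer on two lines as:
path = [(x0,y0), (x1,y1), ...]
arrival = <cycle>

path = [(6,2), (5,2), (5,3), (5,4), (5,5)]
arrival = 14

src (6,2)  cyc=10
W→(5,2)  cyc=11
N→(5,3)  cyc=12
N→(5,4)  cyc=13
N→(5,5)  cyc=14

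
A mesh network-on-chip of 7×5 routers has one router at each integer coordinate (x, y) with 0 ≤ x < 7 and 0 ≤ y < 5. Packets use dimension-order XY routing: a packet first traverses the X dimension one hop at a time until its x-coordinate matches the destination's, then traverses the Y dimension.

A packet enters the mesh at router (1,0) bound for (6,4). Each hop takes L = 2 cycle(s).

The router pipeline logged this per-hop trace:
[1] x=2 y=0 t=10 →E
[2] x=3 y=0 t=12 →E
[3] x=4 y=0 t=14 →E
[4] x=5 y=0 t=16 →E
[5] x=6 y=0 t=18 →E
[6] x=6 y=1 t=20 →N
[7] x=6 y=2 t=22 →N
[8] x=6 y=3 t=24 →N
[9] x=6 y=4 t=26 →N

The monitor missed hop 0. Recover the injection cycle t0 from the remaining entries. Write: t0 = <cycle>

The first recorded entry is hop 1 at cycle 10.
So t0 = 10 − 1·2 = 8.

t0 = 8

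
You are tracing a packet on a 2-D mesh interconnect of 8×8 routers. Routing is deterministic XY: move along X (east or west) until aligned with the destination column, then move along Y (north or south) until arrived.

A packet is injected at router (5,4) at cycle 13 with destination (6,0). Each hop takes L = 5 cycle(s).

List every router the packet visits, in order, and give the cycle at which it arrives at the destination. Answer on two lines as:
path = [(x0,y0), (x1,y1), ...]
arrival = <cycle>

#0 — 5,4 | c13
#1 — 6,4 | c18 | E
#2 — 6,3 | c23 | S
#3 — 6,2 | c28 | S
#4 — 6,1 | c33 | S
#5 — 6,0 | c38 | S

path = [(5,4), (6,4), (6,3), (6,2), (6,1), (6,0)]
arrival = 38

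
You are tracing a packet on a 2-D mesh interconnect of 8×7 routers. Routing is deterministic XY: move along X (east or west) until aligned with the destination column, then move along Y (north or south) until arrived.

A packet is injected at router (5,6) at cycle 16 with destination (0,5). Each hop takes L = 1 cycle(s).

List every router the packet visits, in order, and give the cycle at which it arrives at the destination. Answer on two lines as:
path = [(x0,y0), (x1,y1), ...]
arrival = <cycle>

path = [(5,6), (4,6), (3,6), (2,6), (1,6), (0,6), (0,5)]
arrival = 22

t=16: at (5,6)
t=17: at (4,6) after W
t=18: at (3,6) after W
t=19: at (2,6) after W
t=20: at (1,6) after W
t=21: at (0,6) after W
t=22: at (0,5) after S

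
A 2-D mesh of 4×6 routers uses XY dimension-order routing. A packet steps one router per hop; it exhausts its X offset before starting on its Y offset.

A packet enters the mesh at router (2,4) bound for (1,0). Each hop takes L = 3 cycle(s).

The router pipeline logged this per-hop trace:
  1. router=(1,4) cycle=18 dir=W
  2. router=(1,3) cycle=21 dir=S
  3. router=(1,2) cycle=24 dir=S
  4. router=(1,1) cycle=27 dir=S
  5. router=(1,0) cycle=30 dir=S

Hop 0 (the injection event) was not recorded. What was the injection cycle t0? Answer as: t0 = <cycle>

t0 = 15

cyc[1] = 18 and cyc[k] = t0 + k·L for every k.
So t0 = 18 − 1·3 = 15.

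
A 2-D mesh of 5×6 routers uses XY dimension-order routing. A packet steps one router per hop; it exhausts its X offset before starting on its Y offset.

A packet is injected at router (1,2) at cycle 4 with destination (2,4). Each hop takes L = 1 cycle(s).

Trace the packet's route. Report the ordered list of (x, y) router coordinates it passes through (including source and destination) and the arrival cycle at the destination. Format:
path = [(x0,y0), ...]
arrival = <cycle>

#0 — 1,2 | c4
#1 — 2,2 | c5 | E
#2 — 2,3 | c6 | N
#3 — 2,4 | c7 | N

path = [(1,2), (2,2), (2,3), (2,4)]
arrival = 7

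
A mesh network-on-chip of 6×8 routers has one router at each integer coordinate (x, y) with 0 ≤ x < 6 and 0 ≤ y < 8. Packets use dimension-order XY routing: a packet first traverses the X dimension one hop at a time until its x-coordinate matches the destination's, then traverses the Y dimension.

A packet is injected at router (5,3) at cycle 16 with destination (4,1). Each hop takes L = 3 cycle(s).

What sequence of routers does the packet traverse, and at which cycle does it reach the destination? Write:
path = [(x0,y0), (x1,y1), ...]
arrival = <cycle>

t=16: at (5,3)
t=19: at (4,3) after W
t=22: at (4,2) after S
t=25: at (4,1) after S

path = [(5,3), (4,3), (4,2), (4,1)]
arrival = 25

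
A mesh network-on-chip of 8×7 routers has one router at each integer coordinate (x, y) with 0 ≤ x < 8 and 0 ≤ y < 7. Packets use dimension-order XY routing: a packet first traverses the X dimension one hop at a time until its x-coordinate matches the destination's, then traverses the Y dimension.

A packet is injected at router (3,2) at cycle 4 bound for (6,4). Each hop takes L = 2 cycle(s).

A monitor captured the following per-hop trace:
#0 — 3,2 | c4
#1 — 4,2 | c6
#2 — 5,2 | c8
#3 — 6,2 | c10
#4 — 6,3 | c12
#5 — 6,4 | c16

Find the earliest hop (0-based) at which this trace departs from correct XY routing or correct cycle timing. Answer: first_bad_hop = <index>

  1: Δx=+1 Δy=+0 Δt=2 [ok]
  2: Δx=+1 Δy=+0 Δt=2 [ok]
  3: Δx=+1 Δy=+0 Δt=2 [ok]
  4: Δx=+0 Δy=+1 Δt=2 [ok]
  5: Δx=+0 Δy=+1 Δt=4 [BAD: Δcyc=4≠L]

first_bad_hop = 5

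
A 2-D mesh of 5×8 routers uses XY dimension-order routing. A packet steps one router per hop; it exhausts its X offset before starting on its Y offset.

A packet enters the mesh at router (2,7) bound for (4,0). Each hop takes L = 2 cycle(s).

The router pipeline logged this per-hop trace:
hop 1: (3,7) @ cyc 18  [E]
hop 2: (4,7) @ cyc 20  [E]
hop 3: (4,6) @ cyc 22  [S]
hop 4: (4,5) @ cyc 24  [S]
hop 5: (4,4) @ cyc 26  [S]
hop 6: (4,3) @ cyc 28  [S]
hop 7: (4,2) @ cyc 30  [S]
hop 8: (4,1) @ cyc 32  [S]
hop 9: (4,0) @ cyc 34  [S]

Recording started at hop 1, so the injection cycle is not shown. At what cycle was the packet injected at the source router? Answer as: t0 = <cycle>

cyc[1] = 18 and cyc[k] = t0 + k·L for every k.
Therefore t0 = 18 − L = 16.

t0 = 16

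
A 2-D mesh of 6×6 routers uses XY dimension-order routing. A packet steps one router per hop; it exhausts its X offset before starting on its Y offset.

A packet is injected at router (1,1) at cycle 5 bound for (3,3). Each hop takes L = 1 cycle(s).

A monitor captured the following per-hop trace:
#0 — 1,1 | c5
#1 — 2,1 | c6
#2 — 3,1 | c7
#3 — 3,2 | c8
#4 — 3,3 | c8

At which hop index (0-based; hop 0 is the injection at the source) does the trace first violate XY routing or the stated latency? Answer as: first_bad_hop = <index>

first_bad_hop = 4

check 1→ d=(1,0) cyc+1: ok
check 2→ d=(1,0) cyc+1: ok
check 3→ d=(0,1) cyc+1: ok
check 4→ d=(0,1) cyc+0: BAD: Δcyc=0≠L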